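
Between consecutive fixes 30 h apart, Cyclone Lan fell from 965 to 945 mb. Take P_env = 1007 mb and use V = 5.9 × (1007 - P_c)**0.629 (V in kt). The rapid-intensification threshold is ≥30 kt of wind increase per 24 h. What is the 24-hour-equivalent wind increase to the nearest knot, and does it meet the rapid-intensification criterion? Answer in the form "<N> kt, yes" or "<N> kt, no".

V₁: ΔP = 42, V ≈ 5.9 × 42^0.629 ≈ 61.93 kt.
V₂: ΔP = 62, V ≈ 5.9 × 62^0.629 ≈ 79.12 kt.
ΔV over 30 h = 17.19 kt → 24 h equivalent = 17.19 × 24/30 ≈ 13.75 kt.
14 kt < 30 kt ⇒ not rapid intensification.

14 kt, no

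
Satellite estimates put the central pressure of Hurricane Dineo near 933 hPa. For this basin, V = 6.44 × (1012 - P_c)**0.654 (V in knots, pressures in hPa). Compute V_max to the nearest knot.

ΔP = 1012 − 933 = 79 hPa.
79^0.654 ≈ 17.420.
V ≈ 6.44 × 17.420 ≈ 112.2 kt.

112 kt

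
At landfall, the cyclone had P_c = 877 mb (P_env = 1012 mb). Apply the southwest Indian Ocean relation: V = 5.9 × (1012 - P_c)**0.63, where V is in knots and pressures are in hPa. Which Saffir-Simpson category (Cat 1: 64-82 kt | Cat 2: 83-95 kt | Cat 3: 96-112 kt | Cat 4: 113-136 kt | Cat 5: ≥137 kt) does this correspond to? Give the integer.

ΔP = 1012 − 877 = 135 mb.
V ≈ 5.9 × 135^0.63 = 5.9 × 21.98 ≈ 130 kt.
130 kt falls in the Category 4 band.

4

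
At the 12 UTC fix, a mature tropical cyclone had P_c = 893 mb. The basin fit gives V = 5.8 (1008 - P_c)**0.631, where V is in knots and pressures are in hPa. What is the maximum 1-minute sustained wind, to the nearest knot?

ΔP = 1008 − 893 = 115 mb.
115^0.631 ≈ 19.966.
V ≈ 5.8 × 19.966 ≈ 115.8 kt.

116 kt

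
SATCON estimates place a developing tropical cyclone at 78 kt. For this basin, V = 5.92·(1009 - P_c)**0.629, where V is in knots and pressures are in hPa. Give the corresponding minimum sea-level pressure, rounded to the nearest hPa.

949 hPa

ΔP = (V / 5.92)^(1/0.629) = (78/5.92)^1.590.
78/5.92 = 13.176; 13.176^1.590 ≈ 60.29 hPa.
P_c = 1009 − 60.29 = 948.71 ≈ 949 hPa.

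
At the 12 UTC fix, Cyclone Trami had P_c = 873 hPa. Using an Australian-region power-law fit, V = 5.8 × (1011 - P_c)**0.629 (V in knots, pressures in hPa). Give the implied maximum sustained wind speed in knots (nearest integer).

129 kt

ΔP = 1011 − 873 = 138 hPa.
138^0.629 ≈ 22.181.
V ≈ 5.8 × 22.181 ≈ 128.7 kt.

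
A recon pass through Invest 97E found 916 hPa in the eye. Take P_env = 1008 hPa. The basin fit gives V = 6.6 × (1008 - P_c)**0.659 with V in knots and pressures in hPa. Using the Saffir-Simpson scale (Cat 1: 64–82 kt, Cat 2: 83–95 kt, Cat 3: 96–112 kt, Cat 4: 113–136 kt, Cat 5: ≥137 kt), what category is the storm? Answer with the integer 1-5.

4

ΔP = 1008 − 916 = 92 hPa.
V ≈ 6.6 × 92^0.659 = 6.6 × 19.69 ≈ 130 kt.
130 kt falls in the Category 4 band.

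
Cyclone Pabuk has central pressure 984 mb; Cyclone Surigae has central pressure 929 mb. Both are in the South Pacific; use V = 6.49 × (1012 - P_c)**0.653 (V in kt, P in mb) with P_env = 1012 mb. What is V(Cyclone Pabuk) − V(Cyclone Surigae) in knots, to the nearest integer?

-59 kt

Cyclone Pabuk: ΔP = 28; V ≈ 6.49 × 28^0.653 ≈ 57.18 kt.
Cyclone Surigae: ΔP = 83; V ≈ 6.49 × 83^0.653 ≈ 116.25 kt.
Difference ≈ 57.18 − 116.25 = -59.07 → -59 kt.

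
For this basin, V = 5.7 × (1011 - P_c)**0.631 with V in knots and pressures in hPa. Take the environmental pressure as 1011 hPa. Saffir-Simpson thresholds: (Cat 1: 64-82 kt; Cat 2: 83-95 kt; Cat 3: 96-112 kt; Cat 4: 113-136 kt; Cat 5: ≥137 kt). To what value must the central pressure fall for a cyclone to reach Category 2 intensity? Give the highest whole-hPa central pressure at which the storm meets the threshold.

Category 2 begins at V = 83 kt.
Required ΔP = (83/5.7)^(1/0.631) = 14.561^1.585 ≈ 69.73 hPa.
P_c ≤ 1011 − 69.73 = 941.27, so the highest integer P_c is 941 hPa.

941 hPa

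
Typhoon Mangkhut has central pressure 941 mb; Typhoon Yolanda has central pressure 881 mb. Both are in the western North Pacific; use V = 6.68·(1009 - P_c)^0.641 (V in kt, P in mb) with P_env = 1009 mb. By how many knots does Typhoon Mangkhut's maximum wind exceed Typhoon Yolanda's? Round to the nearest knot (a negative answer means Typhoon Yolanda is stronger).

Typhoon Mangkhut: ΔP = 68; V ≈ 6.68 × 68^0.641 ≈ 99.87 kt.
Typhoon Yolanda: ΔP = 128; V ≈ 6.68 × 128^0.641 ≈ 149.80 kt.
Difference ≈ 99.87 − 149.80 = -49.93 → -50 kt.

-50 kt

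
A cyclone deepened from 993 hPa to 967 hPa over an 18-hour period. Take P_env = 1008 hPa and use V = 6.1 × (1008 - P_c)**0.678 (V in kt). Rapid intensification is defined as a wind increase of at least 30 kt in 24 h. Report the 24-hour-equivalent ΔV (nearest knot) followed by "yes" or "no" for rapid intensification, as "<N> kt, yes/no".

50 kt, yes

V₁: ΔP = 15, V ≈ 6.1 × 15^0.678 ≈ 38.26 kt.
V₂: ΔP = 41, V ≈ 6.1 × 41^0.678 ≈ 75.65 kt.
ΔV over 18 h = 37.39 kt → 24 h equivalent = 37.39 × 24/18 ≈ 49.85 kt.
50 kt ≥ 30 kt ⇒ rapid intensification.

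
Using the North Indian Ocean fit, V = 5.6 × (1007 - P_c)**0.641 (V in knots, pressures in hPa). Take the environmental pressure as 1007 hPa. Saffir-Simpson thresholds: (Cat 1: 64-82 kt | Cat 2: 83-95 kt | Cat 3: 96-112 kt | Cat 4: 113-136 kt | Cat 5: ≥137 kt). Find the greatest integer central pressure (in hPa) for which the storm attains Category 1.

Category 1 begins at V = 64 kt.
Required ΔP = (64/5.6)^(1/0.641) = 11.429^1.560 ≈ 44.72 hPa.
P_c ≤ 1007 − 44.72 = 962.28, so the highest integer P_c is 962 hPa.

962 hPa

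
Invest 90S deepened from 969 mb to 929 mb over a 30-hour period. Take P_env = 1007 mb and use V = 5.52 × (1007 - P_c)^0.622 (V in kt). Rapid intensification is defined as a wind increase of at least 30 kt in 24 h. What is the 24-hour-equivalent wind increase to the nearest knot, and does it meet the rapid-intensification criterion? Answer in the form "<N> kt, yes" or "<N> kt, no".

24 kt, no

V₁: ΔP = 38, V ≈ 5.52 × 38^0.622 ≈ 53.04 kt.
V₂: ΔP = 78, V ≈ 5.52 × 78^0.622 ≈ 82.95 kt.
ΔV over 30 h = 29.91 kt → 24 h equivalent = 29.91 × 24/30 ≈ 23.93 kt.
24 kt < 30 kt ⇒ not rapid intensification.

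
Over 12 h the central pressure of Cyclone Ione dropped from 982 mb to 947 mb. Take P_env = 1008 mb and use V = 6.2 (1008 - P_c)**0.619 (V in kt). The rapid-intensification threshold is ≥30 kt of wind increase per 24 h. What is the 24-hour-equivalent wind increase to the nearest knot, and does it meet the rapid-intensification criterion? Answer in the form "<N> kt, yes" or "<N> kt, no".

V₁: ΔP = 26, V ≈ 6.2 × 26^0.619 ≈ 46.59 kt.
V₂: ΔP = 61, V ≈ 6.2 × 61^0.619 ≈ 78.98 kt.
ΔV over 12 h = 32.39 kt → 24 h equivalent = 32.39 × 24/12 ≈ 64.78 kt.
65 kt ≥ 30 kt ⇒ rapid intensification.

65 kt, yes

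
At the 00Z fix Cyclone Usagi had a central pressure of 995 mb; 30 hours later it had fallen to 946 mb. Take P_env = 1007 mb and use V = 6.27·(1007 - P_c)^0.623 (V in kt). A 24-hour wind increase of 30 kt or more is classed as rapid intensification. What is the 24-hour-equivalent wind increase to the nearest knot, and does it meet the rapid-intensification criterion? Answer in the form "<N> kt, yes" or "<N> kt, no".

41 kt, yes

V₁: ΔP = 12, V ≈ 6.27 × 12^0.623 ≈ 29.48 kt.
V₂: ΔP = 61, V ≈ 6.27 × 61^0.623 ≈ 81.19 kt.
ΔV over 30 h = 51.71 kt → 24 h equivalent = 51.71 × 24/30 ≈ 41.37 kt.
41 kt ≥ 30 kt ⇒ rapid intensification.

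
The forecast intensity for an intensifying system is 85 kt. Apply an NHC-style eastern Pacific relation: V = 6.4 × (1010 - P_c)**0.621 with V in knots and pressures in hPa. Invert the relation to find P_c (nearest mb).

946 mb

ΔP = (V / 6.4)^(1/0.621) = (85/6.4)^1.610.
85/6.4 = 13.281; 13.281^1.610 ≈ 64.38 mb.
P_c = 1010 − 64.38 = 945.62 ≈ 946 mb.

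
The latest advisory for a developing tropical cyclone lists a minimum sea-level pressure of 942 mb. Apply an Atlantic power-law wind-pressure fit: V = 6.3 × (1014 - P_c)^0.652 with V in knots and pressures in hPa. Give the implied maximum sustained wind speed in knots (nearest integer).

102 kt

ΔP = 1014 − 942 = 72 mb.
72^0.652 ≈ 16.255.
V ≈ 6.3 × 16.255 ≈ 102.4 kt.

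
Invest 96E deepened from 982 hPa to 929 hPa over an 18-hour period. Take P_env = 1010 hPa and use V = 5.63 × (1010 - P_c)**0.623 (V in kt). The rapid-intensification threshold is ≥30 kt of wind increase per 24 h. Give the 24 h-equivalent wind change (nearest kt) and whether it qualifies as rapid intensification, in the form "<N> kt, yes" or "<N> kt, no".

V₁: ΔP = 28, V ≈ 5.63 × 28^0.623 ≈ 44.88 kt.
V₂: ΔP = 81, V ≈ 5.63 × 81^0.623 ≈ 87.00 kt.
ΔV over 18 h = 42.12 kt → 24 h equivalent = 42.12 × 24/18 ≈ 56.16 kt.
56 kt ≥ 30 kt ⇒ rapid intensification.

56 kt, yes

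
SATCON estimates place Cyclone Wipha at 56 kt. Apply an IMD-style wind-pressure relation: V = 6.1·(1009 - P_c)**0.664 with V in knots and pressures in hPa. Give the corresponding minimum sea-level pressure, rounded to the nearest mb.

ΔP = (V / 6.1)^(1/0.664) = (56/6.1)^1.506.
56/6.1 = 9.180; 9.180^1.506 ≈ 28.19 mb.
P_c = 1009 − 28.19 = 980.81 ≈ 981 mb.

981 mb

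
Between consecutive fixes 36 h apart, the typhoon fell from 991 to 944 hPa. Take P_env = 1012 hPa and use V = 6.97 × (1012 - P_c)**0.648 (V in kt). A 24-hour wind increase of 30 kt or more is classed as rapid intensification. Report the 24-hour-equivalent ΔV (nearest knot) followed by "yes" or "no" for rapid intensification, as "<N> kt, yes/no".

V₁: ΔP = 21, V ≈ 6.97 × 21^0.648 ≈ 50.12 kt.
V₂: ΔP = 68, V ≈ 6.97 × 68^0.648 ≈ 107.32 kt.
ΔV over 36 h = 57.20 kt → 24 h equivalent = 57.20 × 24/36 ≈ 38.13 kt.
38 kt ≥ 30 kt ⇒ rapid intensification.

38 kt, yes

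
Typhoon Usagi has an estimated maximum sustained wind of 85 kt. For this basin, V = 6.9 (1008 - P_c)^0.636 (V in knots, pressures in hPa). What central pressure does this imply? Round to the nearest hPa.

956 hPa

ΔP = (V / 6.9)^(1/0.636) = (85/6.9)^1.572.
85/6.9 = 12.319; 12.319^1.572 ≈ 51.85 hPa.
P_c = 1008 − 51.85 = 956.15 ≈ 956 hPa.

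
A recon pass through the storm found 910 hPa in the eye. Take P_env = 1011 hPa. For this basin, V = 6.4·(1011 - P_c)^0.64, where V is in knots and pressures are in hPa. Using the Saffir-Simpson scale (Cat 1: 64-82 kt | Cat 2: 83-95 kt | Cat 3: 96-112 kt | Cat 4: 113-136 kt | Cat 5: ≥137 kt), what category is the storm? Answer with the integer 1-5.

ΔP = 1011 − 910 = 101 hPa.
V ≈ 6.4 × 101^0.64 = 6.4 × 19.18 ≈ 123 kt.
123 kt falls in the Category 4 band.

4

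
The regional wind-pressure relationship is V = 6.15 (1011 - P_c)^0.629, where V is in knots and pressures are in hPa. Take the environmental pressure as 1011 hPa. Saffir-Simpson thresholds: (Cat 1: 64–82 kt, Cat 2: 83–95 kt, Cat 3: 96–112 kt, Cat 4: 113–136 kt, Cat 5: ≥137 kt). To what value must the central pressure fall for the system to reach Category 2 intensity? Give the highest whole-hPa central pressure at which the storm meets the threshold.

948 hPa

Category 2 begins at V = 83 kt.
Required ΔP = (83/6.15)^(1/0.629) = 13.496^1.590 ≈ 62.64 hPa.
P_c ≤ 1011 − 62.64 = 948.36, so the highest integer P_c is 948 hPa.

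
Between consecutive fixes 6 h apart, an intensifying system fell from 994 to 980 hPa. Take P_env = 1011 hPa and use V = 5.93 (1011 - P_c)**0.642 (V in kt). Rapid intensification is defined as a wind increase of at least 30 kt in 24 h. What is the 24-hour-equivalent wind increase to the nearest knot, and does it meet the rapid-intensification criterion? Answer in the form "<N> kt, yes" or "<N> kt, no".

69 kt, yes

V₁: ΔP = 17, V ≈ 5.93 × 17^0.642 ≈ 36.56 kt.
V₂: ΔP = 31, V ≈ 5.93 × 31^0.642 ≈ 53.77 kt.
ΔV over 6 h = 17.21 kt → 24 h equivalent = 17.21 × 24/6 ≈ 68.84 kt.
69 kt ≥ 30 kt ⇒ rapid intensification.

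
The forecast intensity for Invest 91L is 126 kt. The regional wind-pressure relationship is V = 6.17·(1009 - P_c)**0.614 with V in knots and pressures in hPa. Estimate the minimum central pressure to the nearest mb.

ΔP = (V / 6.17)^(1/0.614) = (126/6.17)^1.629.
126/6.17 = 20.421; 20.421^1.629 ≈ 136.05 mb.
P_c = 1009 − 136.05 = 872.95 ≈ 873 mb.

873 mb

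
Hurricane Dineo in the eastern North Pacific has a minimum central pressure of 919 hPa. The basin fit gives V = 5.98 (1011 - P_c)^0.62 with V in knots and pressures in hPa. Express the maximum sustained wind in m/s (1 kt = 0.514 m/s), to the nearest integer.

ΔP = 1011 − 919 = 92 hPa.
V ≈ 5.98 × 92^0.62 = 5.98 × 16.502 ≈ 98.685 kt.
98.685 × 0.514 ≈ 50.72 m/s → 51 m/s.

51 m/s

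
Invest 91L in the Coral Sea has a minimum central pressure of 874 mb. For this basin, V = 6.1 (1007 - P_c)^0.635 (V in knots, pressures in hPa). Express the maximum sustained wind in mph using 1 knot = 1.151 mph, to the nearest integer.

157 mph

ΔP = 1007 − 874 = 133 mb.
V ≈ 6.1 × 133^0.635 = 6.1 × 22.318 ≈ 136.137 kt.
136.137 × 1.151 ≈ 156.69 mph → 157 mph.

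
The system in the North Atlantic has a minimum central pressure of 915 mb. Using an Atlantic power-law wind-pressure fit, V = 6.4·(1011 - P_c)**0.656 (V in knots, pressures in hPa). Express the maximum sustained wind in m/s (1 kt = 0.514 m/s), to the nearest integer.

66 m/s

ΔP = 1011 − 915 = 96 mb.
V ≈ 6.4 × 96^0.656 = 6.4 × 19.970 ≈ 127.806 kt.
127.806 × 0.514 ≈ 65.69 m/s → 66 m/s.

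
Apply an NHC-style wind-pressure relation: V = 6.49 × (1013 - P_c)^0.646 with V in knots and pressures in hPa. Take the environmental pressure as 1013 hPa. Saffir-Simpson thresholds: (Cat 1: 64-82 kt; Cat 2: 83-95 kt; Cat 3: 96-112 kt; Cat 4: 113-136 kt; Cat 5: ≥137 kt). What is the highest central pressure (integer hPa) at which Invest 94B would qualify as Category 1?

978 hPa

Category 1 begins at V = 64 kt.
Required ΔP = (64/6.49)^(1/0.646) = 9.861^1.548 ≈ 34.56 hPa.
P_c ≤ 1013 − 34.56 = 978.44, so the highest integer P_c is 978 hPa.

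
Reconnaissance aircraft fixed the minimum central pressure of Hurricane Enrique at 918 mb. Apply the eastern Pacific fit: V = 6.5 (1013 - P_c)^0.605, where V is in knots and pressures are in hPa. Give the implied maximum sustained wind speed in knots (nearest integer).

102 kt

ΔP = 1013 − 918 = 95 mb.
95^0.605 ≈ 15.723.
V ≈ 6.5 × 15.723 ≈ 102.2 kt.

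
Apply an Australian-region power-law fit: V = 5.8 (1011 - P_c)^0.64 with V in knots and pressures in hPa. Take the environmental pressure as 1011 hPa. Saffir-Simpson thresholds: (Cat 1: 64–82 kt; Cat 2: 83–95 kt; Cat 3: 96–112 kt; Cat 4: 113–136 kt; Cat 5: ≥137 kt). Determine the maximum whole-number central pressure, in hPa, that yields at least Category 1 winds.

968 hPa

Category 1 begins at V = 64 kt.
Required ΔP = (64/5.8)^(1/0.64) = 11.034^1.562 ≈ 42.59 hPa.
P_c ≤ 1011 − 42.59 = 968.41, so the highest integer P_c is 968 hPa.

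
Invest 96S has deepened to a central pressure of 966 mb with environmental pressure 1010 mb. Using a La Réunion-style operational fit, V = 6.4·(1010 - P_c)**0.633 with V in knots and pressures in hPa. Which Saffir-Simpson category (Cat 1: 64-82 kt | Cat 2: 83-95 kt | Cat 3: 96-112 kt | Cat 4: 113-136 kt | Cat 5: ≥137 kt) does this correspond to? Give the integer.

1

ΔP = 1010 − 966 = 44 mb.
V ≈ 6.4 × 44^0.633 = 6.4 × 10.97 ≈ 70 kt.
70 kt falls in the Category 1 band.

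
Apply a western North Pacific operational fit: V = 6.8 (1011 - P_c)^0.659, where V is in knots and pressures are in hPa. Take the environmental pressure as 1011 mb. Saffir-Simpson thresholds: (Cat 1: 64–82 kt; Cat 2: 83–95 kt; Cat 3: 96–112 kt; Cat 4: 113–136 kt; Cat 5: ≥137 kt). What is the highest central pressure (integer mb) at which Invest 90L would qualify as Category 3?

Category 3 begins at V = 96 kt.
Required ΔP = (96/6.8)^(1/0.659) = 14.118^1.517 ≈ 55.55 mb.
P_c ≤ 1011 − 55.55 = 955.45, so the highest integer P_c is 955 mb.

955 mb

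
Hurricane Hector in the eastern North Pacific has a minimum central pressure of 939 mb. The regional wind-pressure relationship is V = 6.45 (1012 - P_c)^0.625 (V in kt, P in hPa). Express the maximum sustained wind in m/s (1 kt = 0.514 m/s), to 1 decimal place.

ΔP = 1012 − 939 = 73 mb.
V ≈ 6.45 × 73^0.625 = 6.45 × 14.608 ≈ 94.219 kt.
94.219 × 0.514 ≈ 48.43 m/s → 48.4 m/s.

48.4 m/s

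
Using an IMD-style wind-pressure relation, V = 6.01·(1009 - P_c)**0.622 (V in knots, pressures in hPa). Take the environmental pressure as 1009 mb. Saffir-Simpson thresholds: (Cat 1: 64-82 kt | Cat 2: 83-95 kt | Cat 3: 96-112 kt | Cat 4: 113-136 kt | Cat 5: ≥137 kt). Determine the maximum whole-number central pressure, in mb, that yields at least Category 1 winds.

964 mb

Category 1 begins at V = 64 kt.
Required ΔP = (64/6.01)^(1/0.622) = 10.649^1.608 ≈ 44.83 mb.
P_c ≤ 1009 − 44.83 = 964.17, so the highest integer P_c is 964 mb.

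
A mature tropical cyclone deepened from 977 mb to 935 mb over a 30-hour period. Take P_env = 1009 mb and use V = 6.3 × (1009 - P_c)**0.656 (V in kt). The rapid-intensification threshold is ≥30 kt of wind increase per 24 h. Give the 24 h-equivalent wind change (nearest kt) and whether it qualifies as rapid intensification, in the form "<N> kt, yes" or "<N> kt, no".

36 kt, yes

V₁: ΔP = 32, V ≈ 6.3 × 32^0.656 ≈ 61.20 kt.
V₂: ΔP = 74, V ≈ 6.3 × 74^0.656 ≈ 106.06 kt.
ΔV over 30 h = 44.86 kt → 24 h equivalent = 44.86 × 24/30 ≈ 35.89 kt.
36 kt ≥ 30 kt ⇒ rapid intensification.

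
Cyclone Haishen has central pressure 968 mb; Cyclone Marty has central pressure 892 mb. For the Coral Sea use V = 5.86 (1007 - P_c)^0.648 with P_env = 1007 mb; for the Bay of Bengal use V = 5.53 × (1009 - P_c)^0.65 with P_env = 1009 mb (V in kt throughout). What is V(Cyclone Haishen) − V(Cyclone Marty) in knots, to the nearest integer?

-59 kt

Cyclone Haishen: ΔP = 39; V ≈ 5.86 × 39^0.648 ≈ 62.94 kt.
Cyclone Marty: ΔP = 117; V ≈ 5.53 × 117^0.65 ≈ 122.19 kt.
Difference ≈ 62.94 − 122.19 = -59.25 → -59 kt.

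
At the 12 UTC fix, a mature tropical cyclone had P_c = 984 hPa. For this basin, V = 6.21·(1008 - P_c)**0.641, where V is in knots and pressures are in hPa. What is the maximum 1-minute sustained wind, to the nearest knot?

ΔP = 1008 − 984 = 24 hPa.
24^0.641 ≈ 7.669.
V ≈ 6.21 × 7.669 ≈ 47.6 kt.

48 kt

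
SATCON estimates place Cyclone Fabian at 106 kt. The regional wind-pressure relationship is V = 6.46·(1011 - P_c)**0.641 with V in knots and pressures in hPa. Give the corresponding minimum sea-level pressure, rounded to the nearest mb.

ΔP = (V / 6.46)^(1/0.641) = (106/6.46)^1.560.
106/6.46 = 16.409; 16.409^1.560 ≈ 78.63 mb.
P_c = 1011 − 78.63 = 932.37 ≈ 932 mb.

932 mb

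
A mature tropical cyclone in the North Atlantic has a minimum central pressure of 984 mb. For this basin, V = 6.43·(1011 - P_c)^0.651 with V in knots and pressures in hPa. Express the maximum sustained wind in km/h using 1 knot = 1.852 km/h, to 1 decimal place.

ΔP = 1011 − 984 = 27 mb.
V ≈ 6.43 × 27^0.651 = 6.43 × 8.547 ≈ 54.958 kt.
54.958 × 1.852 ≈ 101.78 km/h → 101.8 km/h.

101.8 km/h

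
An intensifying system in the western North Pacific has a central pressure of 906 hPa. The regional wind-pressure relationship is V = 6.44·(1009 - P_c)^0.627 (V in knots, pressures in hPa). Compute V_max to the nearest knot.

118 kt

ΔP = 1009 − 906 = 103 hPa.
103^0.627 ≈ 18.283.
V ≈ 6.44 × 18.283 ≈ 117.7 kt.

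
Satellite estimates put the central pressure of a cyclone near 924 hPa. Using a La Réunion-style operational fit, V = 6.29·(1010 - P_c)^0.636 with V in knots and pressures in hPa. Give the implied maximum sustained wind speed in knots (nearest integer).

107 kt

ΔP = 1010 − 924 = 86 hPa.
86^0.636 ≈ 16.996.
V ≈ 6.29 × 16.996 ≈ 106.9 kt.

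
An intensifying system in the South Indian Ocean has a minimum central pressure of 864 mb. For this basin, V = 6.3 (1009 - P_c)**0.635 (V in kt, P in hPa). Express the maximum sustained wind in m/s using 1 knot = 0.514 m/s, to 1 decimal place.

76.3 m/s

ΔP = 1009 − 864 = 145 mb.
V ≈ 6.3 × 145^0.635 = 6.3 × 23.576 ≈ 148.528 kt.
148.528 × 0.514 ≈ 76.34 m/s → 76.3 m/s.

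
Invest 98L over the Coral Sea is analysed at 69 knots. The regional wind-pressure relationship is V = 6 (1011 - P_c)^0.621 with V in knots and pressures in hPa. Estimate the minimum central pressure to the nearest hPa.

ΔP = (V / 6)^(1/0.621) = (69/6)^1.610.
69/6 = 11.500; 11.500^1.610 ≈ 51.06 hPa.
P_c = 1011 − 51.06 = 959.94 ≈ 960 hPa.

960 hPa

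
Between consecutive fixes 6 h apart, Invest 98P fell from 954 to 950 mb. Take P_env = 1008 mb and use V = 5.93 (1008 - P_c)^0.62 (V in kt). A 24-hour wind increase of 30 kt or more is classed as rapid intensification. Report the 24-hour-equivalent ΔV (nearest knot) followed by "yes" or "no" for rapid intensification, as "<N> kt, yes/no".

13 kt, no

V₁: ΔP = 54, V ≈ 5.93 × 54^0.62 ≈ 70.33 kt.
V₂: ΔP = 58, V ≈ 5.93 × 58^0.62 ≈ 73.52 kt.
ΔV over 6 h = 3.19 kt → 24 h equivalent = 3.19 × 24/6 ≈ 12.76 kt.
13 kt < 30 kt ⇒ not rapid intensification.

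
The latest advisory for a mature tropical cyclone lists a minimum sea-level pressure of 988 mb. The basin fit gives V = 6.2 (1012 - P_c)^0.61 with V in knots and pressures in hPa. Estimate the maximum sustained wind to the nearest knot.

43 kt

ΔP = 1012 − 988 = 24 mb.
24^0.61 ≈ 6.949.
V ≈ 6.2 × 6.949 ≈ 43.1 kt.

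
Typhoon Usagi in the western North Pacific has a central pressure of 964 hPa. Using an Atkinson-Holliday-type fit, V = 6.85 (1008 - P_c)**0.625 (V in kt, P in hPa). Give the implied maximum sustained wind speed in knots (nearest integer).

ΔP = 1008 − 964 = 44 hPa.
44^0.625 ≈ 10.645.
V ≈ 6.85 × 10.645 ≈ 72.9 kt.

73 kt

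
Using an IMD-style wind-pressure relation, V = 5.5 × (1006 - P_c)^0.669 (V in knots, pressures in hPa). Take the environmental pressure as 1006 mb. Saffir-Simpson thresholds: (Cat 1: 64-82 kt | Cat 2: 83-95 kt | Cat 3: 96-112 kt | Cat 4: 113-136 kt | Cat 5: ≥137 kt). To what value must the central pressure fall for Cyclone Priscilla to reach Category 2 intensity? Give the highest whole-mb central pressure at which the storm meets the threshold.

948 mb

Category 2 begins at V = 83 kt.
Required ΔP = (83/5.5)^(1/0.669) = 15.091^1.495 ≈ 57.80 mb.
P_c ≤ 1006 − 57.80 = 948.20, so the highest integer P_c is 948 mb.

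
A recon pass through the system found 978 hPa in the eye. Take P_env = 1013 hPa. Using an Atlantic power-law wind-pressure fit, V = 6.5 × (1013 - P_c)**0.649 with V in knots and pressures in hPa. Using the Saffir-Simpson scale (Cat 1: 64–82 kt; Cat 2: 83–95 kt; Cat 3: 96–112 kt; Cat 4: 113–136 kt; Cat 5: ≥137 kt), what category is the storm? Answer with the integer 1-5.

1

ΔP = 1013 − 978 = 35 hPa.
V ≈ 6.5 × 35^0.649 = 6.5 × 10.05 ≈ 65 kt.
65 kt falls in the Category 1 band.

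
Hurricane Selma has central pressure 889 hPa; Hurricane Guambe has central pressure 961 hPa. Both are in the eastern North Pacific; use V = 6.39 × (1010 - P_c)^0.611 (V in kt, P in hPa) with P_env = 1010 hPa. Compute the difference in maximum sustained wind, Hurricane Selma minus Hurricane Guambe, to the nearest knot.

51 kt

Hurricane Selma: ΔP = 121; V ≈ 6.39 × 121^0.611 ≈ 119.70 kt.
Hurricane Guambe: ΔP = 49; V ≈ 6.39 × 49^0.611 ≈ 68.90 kt.
Difference ≈ 119.70 − 68.90 = 50.80 → 51 kt.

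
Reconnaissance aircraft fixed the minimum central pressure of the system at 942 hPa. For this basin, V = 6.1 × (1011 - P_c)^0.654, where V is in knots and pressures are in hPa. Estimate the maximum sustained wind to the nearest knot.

ΔP = 1011 − 942 = 69 hPa.
69^0.654 ≈ 15.944.
V ≈ 6.1 × 15.944 ≈ 97.3 kt.

97 kt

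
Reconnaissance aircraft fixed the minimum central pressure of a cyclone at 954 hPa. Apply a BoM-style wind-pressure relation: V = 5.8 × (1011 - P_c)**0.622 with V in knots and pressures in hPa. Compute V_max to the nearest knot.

72 kt

ΔP = 1011 − 954 = 57 hPa.
57^0.622 ≈ 12.364.
V ≈ 5.8 × 12.364 ≈ 71.7 kt.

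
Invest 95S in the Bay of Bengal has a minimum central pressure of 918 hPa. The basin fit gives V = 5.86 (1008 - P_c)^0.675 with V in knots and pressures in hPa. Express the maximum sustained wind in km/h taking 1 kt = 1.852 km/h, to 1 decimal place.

ΔP = 1008 − 918 = 90 hPa.
V ≈ 5.86 × 90^0.675 = 5.86 × 20.850 ≈ 122.183 kt.
122.183 × 1.852 ≈ 226.28 km/h → 226.3 km/h.

226.3 km/h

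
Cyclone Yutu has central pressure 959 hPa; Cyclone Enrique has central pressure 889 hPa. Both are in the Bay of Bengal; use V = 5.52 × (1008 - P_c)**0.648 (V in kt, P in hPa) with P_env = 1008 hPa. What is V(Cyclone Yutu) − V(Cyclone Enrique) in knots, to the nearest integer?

-53 kt

Cyclone Yutu: ΔP = 49; V ≈ 5.52 × 49^0.648 ≈ 68.74 kt.
Cyclone Enrique: ΔP = 119; V ≈ 5.52 × 119^0.648 ≈ 122.15 kt.
Difference ≈ 68.74 − 122.15 = -53.41 → -53 kt.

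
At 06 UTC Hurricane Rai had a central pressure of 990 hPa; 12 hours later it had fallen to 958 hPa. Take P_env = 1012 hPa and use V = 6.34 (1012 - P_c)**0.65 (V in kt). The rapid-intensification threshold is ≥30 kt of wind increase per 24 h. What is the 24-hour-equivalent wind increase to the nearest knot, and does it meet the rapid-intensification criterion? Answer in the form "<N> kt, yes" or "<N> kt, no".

V₁: ΔP = 22, V ≈ 6.34 × 22^0.65 ≈ 47.28 kt.
V₂: ΔP = 54, V ≈ 6.34 × 54^0.65 ≈ 84.75 kt.
ΔV over 12 h = 37.47 kt → 24 h equivalent = 37.47 × 24/12 ≈ 74.94 kt.
75 kt ≥ 30 kt ⇒ rapid intensification.

75 kt, yes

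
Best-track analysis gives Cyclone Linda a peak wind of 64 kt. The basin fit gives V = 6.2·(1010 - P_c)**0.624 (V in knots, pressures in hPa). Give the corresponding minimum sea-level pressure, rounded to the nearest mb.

ΔP = (V / 6.2)^(1/0.624) = (64/6.2)^1.603.
64/6.2 = 10.323; 10.323^1.603 ≈ 42.14 mb.
P_c = 1010 − 42.14 = 967.86 ≈ 968 mb.

968 mb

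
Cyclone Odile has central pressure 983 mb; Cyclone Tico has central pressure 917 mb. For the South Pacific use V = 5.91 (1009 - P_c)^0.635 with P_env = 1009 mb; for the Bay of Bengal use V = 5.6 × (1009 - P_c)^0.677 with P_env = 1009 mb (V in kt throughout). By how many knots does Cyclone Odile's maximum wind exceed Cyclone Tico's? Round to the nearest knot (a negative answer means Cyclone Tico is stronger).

-73 kt

Cyclone Odile: ΔP = 26; V ≈ 5.91 × 26^0.635 ≈ 46.78 kt.
Cyclone Tico: ΔP = 92; V ≈ 5.6 × 92^0.677 ≈ 119.58 kt.
Difference ≈ 46.78 − 119.58 = -72.80 → -73 kt.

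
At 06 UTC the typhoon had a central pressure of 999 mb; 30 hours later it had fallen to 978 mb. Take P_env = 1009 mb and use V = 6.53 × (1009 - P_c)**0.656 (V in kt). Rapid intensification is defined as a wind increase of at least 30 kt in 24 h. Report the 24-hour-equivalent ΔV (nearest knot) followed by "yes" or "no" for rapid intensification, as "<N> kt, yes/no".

26 kt, no

V₁: ΔP = 10, V ≈ 6.53 × 10^0.656 ≈ 29.57 kt.
V₂: ΔP = 31, V ≈ 6.53 × 31^0.656 ≈ 62.12 kt.
ΔV over 30 h = 32.55 kt → 24 h equivalent = 32.55 × 24/30 ≈ 26.04 kt.
26 kt < 30 kt ⇒ not rapid intensification.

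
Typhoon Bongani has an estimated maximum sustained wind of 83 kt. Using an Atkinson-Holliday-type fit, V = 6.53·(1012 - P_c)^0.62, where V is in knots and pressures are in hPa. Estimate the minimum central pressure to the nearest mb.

952 mb

ΔP = (V / 6.53)^(1/0.62) = (83/6.53)^1.613.
83/6.53 = 12.711; 12.711^1.613 ≈ 60.38 mb.
P_c = 1012 − 60.38 = 951.62 ≈ 952 mb.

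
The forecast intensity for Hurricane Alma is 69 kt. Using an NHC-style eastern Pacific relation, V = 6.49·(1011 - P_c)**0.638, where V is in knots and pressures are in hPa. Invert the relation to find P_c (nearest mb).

970 mb

ΔP = (V / 6.49)^(1/0.638) = (69/6.49)^1.567.
69/6.49 = 10.632; 10.632^1.567 ≈ 40.65 mb.
P_c = 1011 − 40.65 = 970.35 ≈ 970 mb.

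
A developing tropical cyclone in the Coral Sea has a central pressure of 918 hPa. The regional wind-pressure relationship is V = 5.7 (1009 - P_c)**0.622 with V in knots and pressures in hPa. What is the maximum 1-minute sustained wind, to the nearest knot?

94 kt

ΔP = 1009 − 918 = 91 hPa.
91^0.622 ≈ 16.540.
V ≈ 5.7 × 16.540 ≈ 94.3 kt.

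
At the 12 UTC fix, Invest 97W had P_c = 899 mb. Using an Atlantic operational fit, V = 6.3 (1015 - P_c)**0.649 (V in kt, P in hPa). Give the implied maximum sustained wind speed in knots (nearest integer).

138 kt

ΔP = 1015 − 899 = 116 mb.
116^0.649 ≈ 21.869.
V ≈ 6.3 × 21.869 ≈ 137.8 kt.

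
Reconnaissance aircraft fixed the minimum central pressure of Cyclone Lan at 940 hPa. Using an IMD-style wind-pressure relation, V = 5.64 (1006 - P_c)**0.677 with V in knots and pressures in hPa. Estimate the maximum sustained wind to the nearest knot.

96 kt

ΔP = 1006 − 940 = 66 hPa.
66^0.677 ≈ 17.054.
V ≈ 5.64 × 17.054 ≈ 96.2 kt.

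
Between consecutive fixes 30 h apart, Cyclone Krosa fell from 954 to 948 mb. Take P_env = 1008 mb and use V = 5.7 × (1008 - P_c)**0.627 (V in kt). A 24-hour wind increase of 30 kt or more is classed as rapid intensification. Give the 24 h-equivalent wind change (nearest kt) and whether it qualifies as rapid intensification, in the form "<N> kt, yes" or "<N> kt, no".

V₁: ΔP = 54, V ≈ 5.7 × 54^0.627 ≈ 69.52 kt.
V₂: ΔP = 60, V ≈ 5.7 × 60^0.627 ≈ 74.26 kt.
ΔV over 30 h = 4.74 kt → 24 h equivalent = 4.74 × 24/30 ≈ 3.79 kt.
4 kt < 30 kt ⇒ not rapid intensification.

4 kt, no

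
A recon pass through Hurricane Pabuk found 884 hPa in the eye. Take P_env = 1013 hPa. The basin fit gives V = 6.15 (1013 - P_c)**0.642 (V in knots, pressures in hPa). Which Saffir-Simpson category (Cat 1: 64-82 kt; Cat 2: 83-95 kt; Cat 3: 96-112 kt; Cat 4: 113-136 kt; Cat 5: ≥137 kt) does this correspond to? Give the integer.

5

ΔP = 1013 − 884 = 129 hPa.
V ≈ 6.15 × 129^0.642 = 6.15 × 22.65 ≈ 139 kt.
139 kt falls in the Category 5 band.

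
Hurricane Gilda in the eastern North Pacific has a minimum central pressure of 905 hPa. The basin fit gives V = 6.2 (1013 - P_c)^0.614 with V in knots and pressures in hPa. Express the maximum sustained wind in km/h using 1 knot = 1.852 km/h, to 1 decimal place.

ΔP = 1013 − 905 = 108 hPa.
V ≈ 6.2 × 108^0.614 = 6.2 × 17.722 ≈ 109.879 kt.
109.879 × 1.852 ≈ 203.50 km/h → 203.5 km/h.

203.5 km/h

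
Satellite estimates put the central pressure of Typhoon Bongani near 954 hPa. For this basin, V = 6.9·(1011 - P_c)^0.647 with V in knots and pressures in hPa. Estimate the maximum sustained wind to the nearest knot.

ΔP = 1011 − 954 = 57 hPa.
57^0.647 ≈ 13.679.
V ≈ 6.9 × 13.679 ≈ 94.4 kt.

94 kt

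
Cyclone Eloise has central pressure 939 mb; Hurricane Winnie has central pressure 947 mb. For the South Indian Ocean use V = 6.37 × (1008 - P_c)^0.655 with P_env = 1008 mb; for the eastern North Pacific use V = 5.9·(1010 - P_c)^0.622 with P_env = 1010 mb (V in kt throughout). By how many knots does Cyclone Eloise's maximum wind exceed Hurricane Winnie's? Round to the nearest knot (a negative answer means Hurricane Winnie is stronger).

24 kt

Cyclone Eloise: ΔP = 69; V ≈ 6.37 × 69^0.655 ≈ 102.00 kt.
Hurricane Winnie: ΔP = 63; V ≈ 5.9 × 63^0.622 ≈ 77.63 kt.
Difference ≈ 102.00 − 77.63 = 24.37 → 24 kt.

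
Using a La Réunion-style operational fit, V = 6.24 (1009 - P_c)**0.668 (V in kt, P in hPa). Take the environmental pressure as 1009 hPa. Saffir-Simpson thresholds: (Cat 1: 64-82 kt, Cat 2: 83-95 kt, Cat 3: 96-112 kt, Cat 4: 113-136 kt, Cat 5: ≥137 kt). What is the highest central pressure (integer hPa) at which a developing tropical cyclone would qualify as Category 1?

976 hPa

Category 1 begins at V = 64 kt.
Required ΔP = (64/6.24)^(1/0.668) = 10.256^1.497 ≈ 32.62 hPa.
P_c ≤ 1009 − 32.62 = 976.38, so the highest integer P_c is 976 hPa.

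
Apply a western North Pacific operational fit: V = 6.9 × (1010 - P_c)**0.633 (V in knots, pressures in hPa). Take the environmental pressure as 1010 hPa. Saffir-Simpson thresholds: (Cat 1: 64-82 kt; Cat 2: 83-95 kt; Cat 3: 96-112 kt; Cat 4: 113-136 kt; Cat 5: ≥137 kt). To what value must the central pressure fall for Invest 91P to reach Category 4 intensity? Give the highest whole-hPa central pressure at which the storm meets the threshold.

Category 4 begins at V = 113 kt.
Required ΔP = (113/6.9)^(1/0.633) = 16.377^1.580 ≈ 82.83 hPa.
P_c ≤ 1010 − 82.83 = 927.17, so the highest integer P_c is 927 hPa.

927 hPa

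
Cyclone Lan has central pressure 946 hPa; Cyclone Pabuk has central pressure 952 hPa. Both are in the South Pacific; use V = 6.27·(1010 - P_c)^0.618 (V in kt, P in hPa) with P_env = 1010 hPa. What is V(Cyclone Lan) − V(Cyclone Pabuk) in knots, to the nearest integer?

5 kt

Cyclone Lan: ΔP = 64; V ≈ 6.27 × 64^0.618 ≈ 81.94 kt.
Cyclone Pabuk: ΔP = 58; V ≈ 6.27 × 58^0.618 ≈ 77.10 kt.
Difference ≈ 81.94 − 77.10 = 4.84 → 5 kt.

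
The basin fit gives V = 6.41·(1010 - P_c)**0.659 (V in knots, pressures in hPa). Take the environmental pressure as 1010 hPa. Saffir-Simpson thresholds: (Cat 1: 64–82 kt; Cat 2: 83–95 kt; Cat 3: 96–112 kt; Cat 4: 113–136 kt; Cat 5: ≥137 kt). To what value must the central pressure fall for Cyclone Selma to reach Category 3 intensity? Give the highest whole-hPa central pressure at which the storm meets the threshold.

949 hPa

Category 3 begins at V = 96 kt.
Required ΔP = (96/6.41)^(1/0.659) = 14.977^1.517 ≈ 60.76 hPa.
P_c ≤ 1010 − 60.76 = 949.24, so the highest integer P_c is 949 hPa.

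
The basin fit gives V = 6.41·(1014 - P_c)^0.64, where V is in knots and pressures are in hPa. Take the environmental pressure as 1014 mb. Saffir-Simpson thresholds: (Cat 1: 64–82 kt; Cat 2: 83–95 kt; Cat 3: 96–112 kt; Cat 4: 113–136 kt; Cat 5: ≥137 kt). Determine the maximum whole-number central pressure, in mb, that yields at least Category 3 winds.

Category 3 begins at V = 96 kt.
Required ΔP = (96/6.41)^(1/0.64) = 14.977^1.562 ≈ 68.64 mb.
P_c ≤ 1014 − 68.64 = 945.36, so the highest integer P_c is 945 mb.

945 mb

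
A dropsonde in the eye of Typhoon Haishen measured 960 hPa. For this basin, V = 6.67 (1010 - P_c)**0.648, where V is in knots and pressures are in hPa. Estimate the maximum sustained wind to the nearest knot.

84 kt

ΔP = 1010 − 960 = 50 hPa.
50^0.648 ≈ 12.616.
V ≈ 6.67 × 12.616 ≈ 84.2 kt.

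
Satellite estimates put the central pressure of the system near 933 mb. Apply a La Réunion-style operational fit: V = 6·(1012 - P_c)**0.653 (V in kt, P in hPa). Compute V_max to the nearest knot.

ΔP = 1012 − 933 = 79 mb.
79^0.653 ≈ 17.344.
V ≈ 6 × 17.344 ≈ 104.1 kt.

104 kt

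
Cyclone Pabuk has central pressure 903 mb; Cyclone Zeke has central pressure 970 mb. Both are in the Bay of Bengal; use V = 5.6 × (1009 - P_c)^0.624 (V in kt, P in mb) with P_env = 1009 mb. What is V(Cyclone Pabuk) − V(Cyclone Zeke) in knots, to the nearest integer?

48 kt

Cyclone Pabuk: ΔP = 106; V ≈ 5.6 × 106^0.624 ≈ 102.80 kt.
Cyclone Zeke: ΔP = 39; V ≈ 5.6 × 39^0.624 ≈ 55.08 kt.
Difference ≈ 102.80 − 55.08 = 47.72 → 48 kt.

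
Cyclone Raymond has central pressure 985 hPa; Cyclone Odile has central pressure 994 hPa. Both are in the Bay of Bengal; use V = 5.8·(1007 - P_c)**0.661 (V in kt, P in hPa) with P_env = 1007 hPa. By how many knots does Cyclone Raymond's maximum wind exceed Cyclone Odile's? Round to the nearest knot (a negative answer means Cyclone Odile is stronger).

13 kt

Cyclone Raymond: ΔP = 22; V ≈ 5.8 × 22^0.661 ≈ 44.75 kt.
Cyclone Odile: ΔP = 13; V ≈ 5.8 × 13^0.661 ≈ 31.60 kt.
Difference ≈ 44.75 − 31.60 = 13.15 → 13 kt.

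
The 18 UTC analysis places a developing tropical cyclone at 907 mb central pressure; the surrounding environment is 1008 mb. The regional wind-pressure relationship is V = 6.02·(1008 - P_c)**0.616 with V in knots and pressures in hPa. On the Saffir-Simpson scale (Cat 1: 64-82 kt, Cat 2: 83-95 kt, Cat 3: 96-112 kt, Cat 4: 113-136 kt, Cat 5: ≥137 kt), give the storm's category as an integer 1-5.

3

ΔP = 1008 − 907 = 101 mb.
V ≈ 6.02 × 101^0.616 = 6.02 × 17.17 ≈ 103 kt.
103 kt falls in the Category 3 band.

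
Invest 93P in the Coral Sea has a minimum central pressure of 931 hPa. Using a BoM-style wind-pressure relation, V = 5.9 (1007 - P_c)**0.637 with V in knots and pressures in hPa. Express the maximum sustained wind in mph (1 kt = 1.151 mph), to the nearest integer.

ΔP = 1007 − 931 = 76 hPa.
V ≈ 5.9 × 76^0.637 = 5.9 × 15.779 ≈ 93.096 kt.
93.096 × 1.151 ≈ 107.15 mph → 107 mph.

107 mph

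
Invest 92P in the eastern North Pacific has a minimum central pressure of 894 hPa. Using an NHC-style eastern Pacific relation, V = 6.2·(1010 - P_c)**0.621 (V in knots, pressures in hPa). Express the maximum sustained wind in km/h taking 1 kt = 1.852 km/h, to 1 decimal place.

219.8 km/h

ΔP = 1010 − 894 = 116 hPa.
V ≈ 6.2 × 116^0.621 = 6.2 × 19.144 ≈ 118.692 kt.
118.692 × 1.852 ≈ 219.82 km/h → 219.8 km/h.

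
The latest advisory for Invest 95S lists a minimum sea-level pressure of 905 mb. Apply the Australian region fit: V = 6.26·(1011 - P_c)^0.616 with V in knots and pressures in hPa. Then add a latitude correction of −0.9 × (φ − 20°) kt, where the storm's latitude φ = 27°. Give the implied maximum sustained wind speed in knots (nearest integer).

ΔP = 1011 − 905 = 106 mb.
106^0.616 ≈ 17.684.
V ≈ 6.26 × 17.684 ≈ 110.7 kt.
Latitude correction: −0.9 × (27 − 20) = -6.3 kt.
Corrected V ≈ 104.4 kt → 104 kt.

104 kt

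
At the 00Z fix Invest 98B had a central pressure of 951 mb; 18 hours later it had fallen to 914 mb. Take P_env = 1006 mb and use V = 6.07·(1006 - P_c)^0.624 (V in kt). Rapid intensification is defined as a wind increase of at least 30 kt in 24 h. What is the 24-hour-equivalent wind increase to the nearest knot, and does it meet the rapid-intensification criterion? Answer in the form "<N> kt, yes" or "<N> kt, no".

V₁: ΔP = 55, V ≈ 6.07 × 55^0.624 ≈ 73.99 kt.
V₂: ΔP = 92, V ≈ 6.07 × 92^0.624 ≈ 102.00 kt.
ΔV over 18 h = 28.01 kt → 24 h equivalent = 28.01 × 24/18 ≈ 37.35 kt.
37 kt ≥ 30 kt ⇒ rapid intensification.

37 kt, yes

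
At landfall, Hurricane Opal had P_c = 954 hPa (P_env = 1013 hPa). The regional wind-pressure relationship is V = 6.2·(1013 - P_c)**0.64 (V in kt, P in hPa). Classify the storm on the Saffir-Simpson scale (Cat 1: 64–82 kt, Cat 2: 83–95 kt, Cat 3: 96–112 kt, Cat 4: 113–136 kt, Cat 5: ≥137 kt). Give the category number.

ΔP = 1013 − 954 = 59 hPa.
V ≈ 6.2 × 59^0.64 = 6.2 × 13.59 ≈ 84 kt.
84 kt falls in the Category 2 band.

2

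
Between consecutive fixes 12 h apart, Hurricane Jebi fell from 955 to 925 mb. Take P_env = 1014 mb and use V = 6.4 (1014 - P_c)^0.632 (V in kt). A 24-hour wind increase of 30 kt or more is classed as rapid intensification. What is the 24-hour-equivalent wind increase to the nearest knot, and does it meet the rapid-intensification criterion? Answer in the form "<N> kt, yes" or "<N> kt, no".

50 kt, yes

V₁: ΔP = 59, V ≈ 6.4 × 59^0.632 ≈ 84.21 kt.
V₂: ΔP = 89, V ≈ 6.4 × 89^0.632 ≈ 109.19 kt.
ΔV over 12 h = 24.98 kt → 24 h equivalent = 24.98 × 24/12 ≈ 49.96 kt.
50 kt ≥ 30 kt ⇒ rapid intensification.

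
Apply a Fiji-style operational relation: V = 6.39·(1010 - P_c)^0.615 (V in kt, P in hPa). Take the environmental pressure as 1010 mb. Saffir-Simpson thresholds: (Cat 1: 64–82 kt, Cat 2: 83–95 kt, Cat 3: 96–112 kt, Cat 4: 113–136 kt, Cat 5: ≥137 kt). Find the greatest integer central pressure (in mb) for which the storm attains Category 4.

Category 4 begins at V = 113 kt.
Required ΔP = (113/6.39)^(1/0.615) = 17.684^1.626 ≈ 106.80 mb.
P_c ≤ 1010 − 106.80 = 903.20, so the highest integer P_c is 903 mb.

903 mb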